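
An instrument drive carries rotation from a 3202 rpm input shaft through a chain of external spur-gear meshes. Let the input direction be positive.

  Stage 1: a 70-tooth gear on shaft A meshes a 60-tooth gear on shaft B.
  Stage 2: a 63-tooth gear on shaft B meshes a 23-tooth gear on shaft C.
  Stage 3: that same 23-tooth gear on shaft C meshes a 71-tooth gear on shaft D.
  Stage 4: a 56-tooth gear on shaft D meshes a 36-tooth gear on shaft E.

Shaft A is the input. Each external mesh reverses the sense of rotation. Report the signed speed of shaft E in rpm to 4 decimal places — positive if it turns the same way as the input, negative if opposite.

Stage 1 [70T→60T]: ω = 3202.0000×70/60 = 3735.6667 rpm, dir flips to −; running = −3735.6667
Stage 2 [63T→23T]: ω = 3735.6667×63/23 = 10232.4783 rpm, dir flips to +; running = +10232.4783
Stage 3 [23T→71T]: ω = 10232.4783×23/71 = 3314.7465 rpm, dir flips to −; running = −3314.7465
Stage 4 [56T→36T]: ω = 3314.7465×56/36 = 5156.2723 rpm, dir flips to +; running = +5156.2723

+5156.2723 rpm (same as input, |ω| = 5156.2723 rpm)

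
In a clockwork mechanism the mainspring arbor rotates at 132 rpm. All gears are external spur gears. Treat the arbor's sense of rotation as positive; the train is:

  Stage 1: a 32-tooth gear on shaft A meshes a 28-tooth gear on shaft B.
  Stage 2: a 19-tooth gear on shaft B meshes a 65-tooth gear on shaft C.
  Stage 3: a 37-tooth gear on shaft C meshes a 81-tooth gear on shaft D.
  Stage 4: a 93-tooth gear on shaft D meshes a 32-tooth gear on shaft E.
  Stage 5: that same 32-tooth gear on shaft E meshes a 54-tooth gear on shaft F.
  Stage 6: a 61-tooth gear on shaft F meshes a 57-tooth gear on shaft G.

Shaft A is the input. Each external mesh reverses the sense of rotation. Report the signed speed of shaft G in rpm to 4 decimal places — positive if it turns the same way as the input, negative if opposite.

+37.1250 rpm (same as input, |ω| = 37.1250 rpm)

Stage 1 [32T→28T]: ω = 132.0000×32/28 = 150.8571 rpm, dir flips to −; running = −150.8571
Stage 2 [19T→65T]: ω = 150.8571×19/65 = 44.0967 rpm, dir flips to +; running = +44.0967
Stage 3 [37T→81T]: ω = 44.0967×37/81 = 20.1429 rpm, dir flips to −; running = −20.1429
Stage 4 [93T→32T]: ω = 20.1429×93/32 = 58.5404 rpm, dir flips to +; running = +58.5404
Stage 5 [32T→54T]: ω = 58.5404×32/54 = 34.6906 rpm, dir flips to −; running = −34.6906
Stage 6 [61T→57T]: ω = 34.6906×61/57 = 37.1250 rpm, dir flips to +; running = +37.1250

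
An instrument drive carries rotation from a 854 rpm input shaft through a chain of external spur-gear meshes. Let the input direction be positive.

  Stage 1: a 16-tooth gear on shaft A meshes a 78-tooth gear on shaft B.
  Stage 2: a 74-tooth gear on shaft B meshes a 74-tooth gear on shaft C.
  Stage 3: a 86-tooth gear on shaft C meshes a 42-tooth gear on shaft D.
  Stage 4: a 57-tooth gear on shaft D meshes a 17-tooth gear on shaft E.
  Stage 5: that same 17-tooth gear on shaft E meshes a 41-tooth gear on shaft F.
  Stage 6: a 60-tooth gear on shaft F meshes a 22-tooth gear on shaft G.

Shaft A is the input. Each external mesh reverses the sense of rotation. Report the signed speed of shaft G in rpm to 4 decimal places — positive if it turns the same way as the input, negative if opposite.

Stage 1 [16T→78T]: ω = 854.0000×16/78 = 175.1795 rpm, dir flips to −; running = −175.1795
Stage 2 [74T→74T]: ω = 175.1795×74/74 = 175.1795 rpm, dir flips to +; running = +175.1795
Stage 3 [86T→42T]: ω = 175.1795×86/42 = 358.7009 rpm, dir flips to −; running = −358.7009
Stage 4 [57T→17T]: ω = 358.7009×57/17 = 1202.7029 rpm, dir flips to +; running = +1202.7029
Stage 5 [17T→41T]: ω = 1202.7029×17/41 = 498.6817 rpm, dir flips to −; running = −498.6817
Stage 6 [60T→22T]: ω = 498.6817×60/22 = 1360.0409 rpm, dir flips to +; running = +1360.0409

+1360.0409 rpm (same as input, |ω| = 1360.0409 rpm)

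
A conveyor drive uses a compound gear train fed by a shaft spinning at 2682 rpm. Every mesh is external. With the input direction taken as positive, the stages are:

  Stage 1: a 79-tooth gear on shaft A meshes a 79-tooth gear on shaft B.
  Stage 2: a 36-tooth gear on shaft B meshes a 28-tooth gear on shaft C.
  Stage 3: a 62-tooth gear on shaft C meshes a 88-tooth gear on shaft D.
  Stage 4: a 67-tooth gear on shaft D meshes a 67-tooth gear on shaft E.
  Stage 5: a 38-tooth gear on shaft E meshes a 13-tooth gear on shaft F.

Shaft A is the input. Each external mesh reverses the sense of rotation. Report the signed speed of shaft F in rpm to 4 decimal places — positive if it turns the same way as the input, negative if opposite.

Stage 1 [79T→79T]: ω = 2682.0000×79/79 = 2682.0000 rpm, dir flips to −; running = −2682.0000
Stage 2 [36T→28T]: ω = 2682.0000×36/28 = 3448.2857 rpm, dir flips to +; running = +3448.2857
Stage 3 [62T→88T]: ω = 3448.2857×62/88 = 2429.4740 rpm, dir flips to −; running = −2429.4740
Stage 4 [67T→67T]: ω = 2429.4740×67/67 = 2429.4740 rpm, dir flips to +; running = +2429.4740
Stage 5 [38T→13T]: ω = 2429.4740×38/13 = 7101.5395 rpm, dir flips to −; running = −7101.5395

-7101.5395 rpm (opposite to input, |ω| = 7101.5395 rpm)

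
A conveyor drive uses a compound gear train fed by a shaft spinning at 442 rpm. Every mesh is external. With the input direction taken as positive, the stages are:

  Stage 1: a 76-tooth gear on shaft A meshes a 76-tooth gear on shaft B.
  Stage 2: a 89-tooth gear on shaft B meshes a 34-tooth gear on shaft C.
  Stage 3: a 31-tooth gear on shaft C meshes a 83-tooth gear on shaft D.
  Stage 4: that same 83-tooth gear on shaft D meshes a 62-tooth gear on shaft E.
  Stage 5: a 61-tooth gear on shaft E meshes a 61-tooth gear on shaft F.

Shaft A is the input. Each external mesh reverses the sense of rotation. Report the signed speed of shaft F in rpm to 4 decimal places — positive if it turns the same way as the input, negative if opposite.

-578.5000 rpm (opposite to input, |ω| = 578.5000 rpm)

Stage 1 [76T→76T]: ω = 442.0000×76/76 = 442.0000 rpm, dir flips to −; running = −442.0000
Stage 2 [89T→34T]: ω = 442.0000×89/34 = 1157.0000 rpm, dir flips to +; running = +1157.0000
Stage 3 [31T→83T]: ω = 1157.0000×31/83 = 432.1325 rpm, dir flips to −; running = −432.1325
Stage 4 [83T→62T]: ω = 432.1325×83/62 = 578.5000 rpm, dir flips to +; running = +578.5000
Stage 5 [61T→61T]: ω = 578.5000×61/61 = 578.5000 rpm, dir flips to −; running = −578.5000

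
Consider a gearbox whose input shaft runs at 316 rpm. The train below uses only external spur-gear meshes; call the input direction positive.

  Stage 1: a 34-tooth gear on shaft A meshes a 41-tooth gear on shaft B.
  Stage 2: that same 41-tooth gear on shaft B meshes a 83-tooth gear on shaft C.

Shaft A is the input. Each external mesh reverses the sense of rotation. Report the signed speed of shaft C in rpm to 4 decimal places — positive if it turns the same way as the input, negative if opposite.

+129.4458 rpm (same as input, |ω| = 129.4458 rpm)

Stage 1 [34T→41T]: ω = 316.0000×34/41 = 262.0488 rpm, dir flips to −; running = −262.0488
Stage 2 [41T→83T]: ω = 262.0488×41/83 = 129.4458 rpm, dir flips to +; running = +129.4458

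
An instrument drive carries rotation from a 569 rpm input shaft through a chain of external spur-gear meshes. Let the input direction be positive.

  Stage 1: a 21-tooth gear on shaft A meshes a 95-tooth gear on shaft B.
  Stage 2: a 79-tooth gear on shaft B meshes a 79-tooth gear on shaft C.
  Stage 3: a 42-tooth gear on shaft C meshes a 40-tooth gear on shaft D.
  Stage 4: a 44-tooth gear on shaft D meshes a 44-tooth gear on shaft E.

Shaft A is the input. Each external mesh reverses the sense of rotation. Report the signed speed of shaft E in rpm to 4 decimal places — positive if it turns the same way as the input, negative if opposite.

Stage 1 [21T→95T]: ω = 569.0000×21/95 = 125.7789 rpm, dir flips to −; running = −125.7789
Stage 2 [79T→79T]: ω = 125.7789×79/79 = 125.7789 rpm, dir flips to +; running = +125.7789
Stage 3 [42T→40T]: ω = 125.7789×42/40 = 132.0679 rpm, dir flips to −; running = −132.0679
Stage 4 [44T→44T]: ω = 132.0679×44/44 = 132.0679 rpm, dir flips to +; running = +132.0679

+132.0679 rpm (same as input, |ω| = 132.0679 rpm)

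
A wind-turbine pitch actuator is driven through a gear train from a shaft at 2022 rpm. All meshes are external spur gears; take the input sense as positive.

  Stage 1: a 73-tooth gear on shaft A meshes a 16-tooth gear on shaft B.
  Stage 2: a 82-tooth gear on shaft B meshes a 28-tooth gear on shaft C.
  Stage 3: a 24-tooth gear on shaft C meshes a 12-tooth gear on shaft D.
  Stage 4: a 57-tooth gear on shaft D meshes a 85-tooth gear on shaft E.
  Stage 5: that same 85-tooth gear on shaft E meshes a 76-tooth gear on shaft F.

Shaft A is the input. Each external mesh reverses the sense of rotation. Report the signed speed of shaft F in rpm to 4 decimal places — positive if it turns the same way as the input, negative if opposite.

Stage 1 [73T→16T]: ω = 2022.0000×73/16 = 9225.3750 rpm, dir flips to −; running = −9225.3750
Stage 2 [82T→28T]: ω = 9225.3750×82/28 = 27017.1696 rpm, dir flips to +; running = +27017.1696
Stage 3 [24T→12T]: ω = 27017.1696×24/12 = 54034.3393 rpm, dir flips to −; running = −54034.3393
Stage 4 [57T→85T]: ω = 54034.3393×57/85 = 36234.7922 rpm, dir flips to +; running = +36234.7922
Stage 5 [85T→76T]: ω = 36234.7922×85/76 = 40525.7545 rpm, dir flips to −; running = −40525.7545

-40525.7545 rpm (opposite to input, |ω| = 40525.7545 rpm)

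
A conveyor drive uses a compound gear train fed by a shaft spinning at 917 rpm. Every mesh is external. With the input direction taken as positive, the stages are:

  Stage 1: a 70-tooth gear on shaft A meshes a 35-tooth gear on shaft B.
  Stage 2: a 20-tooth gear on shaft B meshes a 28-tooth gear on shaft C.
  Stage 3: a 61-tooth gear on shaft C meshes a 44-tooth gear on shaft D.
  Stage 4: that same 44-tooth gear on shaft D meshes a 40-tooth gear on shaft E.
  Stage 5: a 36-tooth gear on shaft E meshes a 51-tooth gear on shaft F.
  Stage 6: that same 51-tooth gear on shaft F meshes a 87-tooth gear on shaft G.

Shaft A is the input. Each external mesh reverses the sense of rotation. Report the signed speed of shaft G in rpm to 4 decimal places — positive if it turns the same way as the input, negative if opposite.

Stage 1 [70T→35T]: ω = 917.0000×70/35 = 1834.0000 rpm, dir flips to −; running = −1834.0000
Stage 2 [20T→28T]: ω = 1834.0000×20/28 = 1310.0000 rpm, dir flips to +; running = +1310.0000
Stage 3 [61T→44T]: ω = 1310.0000×61/44 = 1816.1364 rpm, dir flips to −; running = −1816.1364
Stage 4 [44T→40T]: ω = 1816.1364×44/40 = 1997.7500 rpm, dir flips to +; running = +1997.7500
Stage 5 [36T→51T]: ω = 1997.7500×36/51 = 1410.1765 rpm, dir flips to −; running = −1410.1765
Stage 6 [51T→87T]: ω = 1410.1765×51/87 = 826.6552 rpm, dir flips to +; running = +826.6552

+826.6552 rpm (same as input, |ω| = 826.6552 rpm)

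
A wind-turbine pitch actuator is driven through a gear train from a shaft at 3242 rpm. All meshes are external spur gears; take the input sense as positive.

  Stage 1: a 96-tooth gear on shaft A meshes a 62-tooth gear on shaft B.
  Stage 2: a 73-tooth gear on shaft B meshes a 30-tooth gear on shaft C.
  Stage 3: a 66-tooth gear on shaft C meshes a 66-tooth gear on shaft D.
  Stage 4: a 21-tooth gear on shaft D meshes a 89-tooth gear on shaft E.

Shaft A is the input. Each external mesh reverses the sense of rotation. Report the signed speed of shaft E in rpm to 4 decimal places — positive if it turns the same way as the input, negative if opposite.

+2882.1956 rpm (same as input, |ω| = 2882.1956 rpm)

Stage 1 [96T→62T]: ω = 3242.0000×96/62 = 5019.8710 rpm, dir flips to −; running = −5019.8710
Stage 2 [73T→30T]: ω = 5019.8710×73/30 = 12215.0194 rpm, dir flips to +; running = +12215.0194
Stage 3 [66T→66T]: ω = 12215.0194×66/66 = 12215.0194 rpm, dir flips to −; running = −12215.0194
Stage 4 [21T→89T]: ω = 12215.0194×21/89 = 2882.1956 rpm, dir flips to +; running = +2882.1956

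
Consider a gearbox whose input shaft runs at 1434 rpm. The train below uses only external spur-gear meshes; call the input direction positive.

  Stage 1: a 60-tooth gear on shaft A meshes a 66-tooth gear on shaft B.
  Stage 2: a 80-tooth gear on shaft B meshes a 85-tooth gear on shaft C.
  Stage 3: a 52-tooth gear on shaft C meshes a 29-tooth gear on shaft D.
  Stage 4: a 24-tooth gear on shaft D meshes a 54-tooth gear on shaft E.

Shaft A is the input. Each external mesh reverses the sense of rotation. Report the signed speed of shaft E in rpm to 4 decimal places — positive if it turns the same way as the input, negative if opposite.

Stage 1 [60T→66T]: ω = 1434.0000×60/66 = 1303.6364 rpm, dir flips to −; running = −1303.6364
Stage 2 [80T→85T]: ω = 1303.6364×80/85 = 1226.9519 rpm, dir flips to +; running = +1226.9519
Stage 3 [52T→29T]: ω = 1226.9519×52/29 = 2200.0516 rpm, dir flips to −; running = −2200.0516
Stage 4 [24T→54T]: ω = 2200.0516×24/54 = 977.8007 rpm, dir flips to +; running = +977.8007

+977.8007 rpm (same as input, |ω| = 977.8007 rpm)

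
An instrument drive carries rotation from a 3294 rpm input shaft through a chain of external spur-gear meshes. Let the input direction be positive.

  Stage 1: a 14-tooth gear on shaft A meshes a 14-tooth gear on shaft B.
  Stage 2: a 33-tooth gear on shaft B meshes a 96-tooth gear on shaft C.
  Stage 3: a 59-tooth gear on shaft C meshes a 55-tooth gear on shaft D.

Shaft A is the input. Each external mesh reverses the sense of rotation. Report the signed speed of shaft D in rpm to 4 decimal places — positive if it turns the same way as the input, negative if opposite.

Stage 1 [14T→14T]: ω = 3294.0000×14/14 = 3294.0000 rpm, dir flips to −; running = −3294.0000
Stage 2 [33T→96T]: ω = 3294.0000×33/96 = 1132.3125 rpm, dir flips to +; running = +1132.3125
Stage 3 [59T→55T]: ω = 1132.3125×59/55 = 1214.6625 rpm, dir flips to −; running = −1214.6625

-1214.6625 rpm (opposite to input, |ω| = 1214.6625 rpm)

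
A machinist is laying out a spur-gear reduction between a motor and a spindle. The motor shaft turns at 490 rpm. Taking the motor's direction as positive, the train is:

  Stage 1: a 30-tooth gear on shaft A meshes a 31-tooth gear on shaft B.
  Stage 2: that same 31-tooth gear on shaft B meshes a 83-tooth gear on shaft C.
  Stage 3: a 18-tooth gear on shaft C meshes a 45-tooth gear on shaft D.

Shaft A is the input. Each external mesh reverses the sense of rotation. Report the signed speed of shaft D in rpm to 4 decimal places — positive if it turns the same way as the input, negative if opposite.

Stage 1 [30T→31T]: ω = 490.0000×30/31 = 474.1935 rpm, dir flips to −; running = −474.1935
Stage 2 [31T→83T]: ω = 474.1935×31/83 = 177.1084 rpm, dir flips to +; running = +177.1084
Stage 3 [18T→45T]: ω = 177.1084×18/45 = 70.8434 rpm, dir flips to −; running = −70.8434

-70.8434 rpm (opposite to input, |ω| = 70.8434 rpm)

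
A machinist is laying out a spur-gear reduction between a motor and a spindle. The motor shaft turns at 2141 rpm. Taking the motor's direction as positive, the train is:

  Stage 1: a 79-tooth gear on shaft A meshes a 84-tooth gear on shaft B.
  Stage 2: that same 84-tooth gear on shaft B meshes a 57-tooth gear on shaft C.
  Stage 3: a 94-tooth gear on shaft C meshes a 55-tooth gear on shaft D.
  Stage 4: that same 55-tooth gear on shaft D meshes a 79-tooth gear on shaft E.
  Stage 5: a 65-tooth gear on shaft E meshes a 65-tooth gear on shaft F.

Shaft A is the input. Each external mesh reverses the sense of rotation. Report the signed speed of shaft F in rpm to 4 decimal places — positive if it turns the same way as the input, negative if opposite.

-3530.7719 rpm (opposite to input, |ω| = 3530.7719 rpm)

Stage 1 [79T→84T]: ω = 2141.0000×79/84 = 2013.5595 rpm, dir flips to −; running = −2013.5595
Stage 2 [84T→57T]: ω = 2013.5595×84/57 = 2967.3509 rpm, dir flips to +; running = +2967.3509
Stage 3 [94T→55T]: ω = 2967.3509×94/55 = 5071.4724 rpm, dir flips to −; running = −5071.4724
Stage 4 [55T→79T]: ω = 5071.4724×55/79 = 3530.7719 rpm, dir flips to +; running = +3530.7719
Stage 5 [65T→65T]: ω = 3530.7719×65/65 = 3530.7719 rpm, dir flips to −; running = −3530.7719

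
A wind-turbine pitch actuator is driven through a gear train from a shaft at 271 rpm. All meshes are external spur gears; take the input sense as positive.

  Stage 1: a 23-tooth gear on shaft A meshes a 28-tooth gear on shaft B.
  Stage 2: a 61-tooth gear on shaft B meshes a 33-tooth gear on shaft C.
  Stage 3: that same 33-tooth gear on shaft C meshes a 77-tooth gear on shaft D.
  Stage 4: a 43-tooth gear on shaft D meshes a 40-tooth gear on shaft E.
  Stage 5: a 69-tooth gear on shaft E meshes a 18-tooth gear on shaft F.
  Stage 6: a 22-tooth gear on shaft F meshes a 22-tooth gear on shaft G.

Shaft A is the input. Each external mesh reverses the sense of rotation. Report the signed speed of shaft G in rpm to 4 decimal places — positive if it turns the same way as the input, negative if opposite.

Stage 1 [23T→28T]: ω = 271.0000×23/28 = 222.6071 rpm, dir flips to −; running = −222.6071
Stage 2 [61T→33T]: ω = 222.6071×61/33 = 411.4859 rpm, dir flips to +; running = +411.4859
Stage 3 [33T→77T]: ω = 411.4859×33/77 = 176.3511 rpm, dir flips to −; running = −176.3511
Stage 4 [43T→40T]: ω = 176.3511×43/40 = 189.5774 rpm, dir flips to +; running = +189.5774
Stage 5 [69T→18T]: ω = 189.5774×69/18 = 726.7135 rpm, dir flips to −; running = −726.7135
Stage 6 [22T→22T]: ω = 726.7135×22/22 = 726.7135 rpm, dir flips to +; running = +726.7135

+726.7135 rpm (same as input, |ω| = 726.7135 rpm)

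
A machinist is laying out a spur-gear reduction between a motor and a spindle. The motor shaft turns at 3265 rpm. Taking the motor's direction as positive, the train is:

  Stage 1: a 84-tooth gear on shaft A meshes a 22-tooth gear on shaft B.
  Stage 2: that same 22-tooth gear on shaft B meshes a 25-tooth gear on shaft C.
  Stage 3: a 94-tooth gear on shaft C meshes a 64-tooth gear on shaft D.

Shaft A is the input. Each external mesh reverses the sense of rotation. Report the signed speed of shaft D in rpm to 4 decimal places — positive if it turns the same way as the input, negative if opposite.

-16112.7750 rpm (opposite to input, |ω| = 16112.7750 rpm)

Stage 1 [84T→22T]: ω = 3265.0000×84/22 = 12466.3636 rpm, dir flips to −; running = −12466.3636
Stage 2 [22T→25T]: ω = 12466.3636×22/25 = 10970.4000 rpm, dir flips to +; running = +10970.4000
Stage 3 [94T→64T]: ω = 10970.4000×94/64 = 16112.7750 rpm, dir flips to −; running = −16112.7750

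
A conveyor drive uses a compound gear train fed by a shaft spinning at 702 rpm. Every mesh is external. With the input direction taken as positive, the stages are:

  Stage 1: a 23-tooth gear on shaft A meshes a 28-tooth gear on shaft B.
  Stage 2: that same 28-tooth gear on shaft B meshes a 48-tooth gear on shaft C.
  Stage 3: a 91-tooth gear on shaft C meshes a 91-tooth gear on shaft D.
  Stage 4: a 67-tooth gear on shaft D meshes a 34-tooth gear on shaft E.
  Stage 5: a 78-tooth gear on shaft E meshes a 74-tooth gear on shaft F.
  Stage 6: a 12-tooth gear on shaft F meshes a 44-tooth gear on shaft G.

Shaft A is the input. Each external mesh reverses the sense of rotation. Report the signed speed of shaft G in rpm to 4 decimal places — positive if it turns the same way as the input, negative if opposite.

+190.5509 rpm (same as input, |ω| = 190.5509 rpm)

Stage 1 [23T→28T]: ω = 702.0000×23/28 = 576.6429 rpm, dir flips to −; running = −576.6429
Stage 2 [28T→48T]: ω = 576.6429×28/48 = 336.3750 rpm, dir flips to +; running = +336.3750
Stage 3 [91T→91T]: ω = 336.3750×91/91 = 336.3750 rpm, dir flips to −; running = −336.3750
Stage 4 [67T→34T]: ω = 336.3750×67/34 = 662.8566 rpm, dir flips to +; running = +662.8566
Stage 5 [78T→74T]: ω = 662.8566×78/74 = 698.6867 rpm, dir flips to −; running = −698.6867
Stage 6 [12T→44T]: ω = 698.6867×12/44 = 190.5509 rpm, dir flips to +; running = +190.5509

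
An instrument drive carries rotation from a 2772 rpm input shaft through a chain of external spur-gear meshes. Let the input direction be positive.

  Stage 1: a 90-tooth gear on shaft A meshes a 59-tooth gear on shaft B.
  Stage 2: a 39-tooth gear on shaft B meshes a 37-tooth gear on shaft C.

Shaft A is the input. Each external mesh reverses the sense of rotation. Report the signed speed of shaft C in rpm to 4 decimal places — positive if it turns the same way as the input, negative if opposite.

+4457.0408 rpm (same as input, |ω| = 4457.0408 rpm)

Stage 1 [90T→59T]: ω = 2772.0000×90/59 = 4228.4746 rpm, dir flips to −; running = −4228.4746
Stage 2 [39T→37T]: ω = 4228.4746×39/37 = 4457.0408 rpm, dir flips to +; running = +4457.0408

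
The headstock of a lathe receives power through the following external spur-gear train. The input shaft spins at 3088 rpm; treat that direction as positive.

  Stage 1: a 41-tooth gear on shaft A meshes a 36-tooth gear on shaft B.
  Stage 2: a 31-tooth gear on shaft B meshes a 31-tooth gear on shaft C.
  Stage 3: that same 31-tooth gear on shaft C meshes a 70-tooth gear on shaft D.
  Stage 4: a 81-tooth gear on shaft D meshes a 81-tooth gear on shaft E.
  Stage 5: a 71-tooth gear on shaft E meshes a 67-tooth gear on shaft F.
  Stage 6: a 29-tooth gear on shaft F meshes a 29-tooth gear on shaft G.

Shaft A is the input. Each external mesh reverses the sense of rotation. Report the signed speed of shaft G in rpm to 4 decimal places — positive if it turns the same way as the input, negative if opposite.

+1650.4632 rpm (same as input, |ω| = 1650.4632 rpm)

Stage 1 [41T→36T]: ω = 3088.0000×41/36 = 3516.8889 rpm, dir flips to −; running = −3516.8889
Stage 2 [31T→31T]: ω = 3516.8889×31/31 = 3516.8889 rpm, dir flips to +; running = +3516.8889
Stage 3 [31T→70T]: ω = 3516.8889×31/70 = 1557.4794 rpm, dir flips to −; running = −1557.4794
Stage 4 [81T→81T]: ω = 1557.4794×81/81 = 1557.4794 rpm, dir flips to +; running = +1557.4794
Stage 5 [71T→67T]: ω = 1557.4794×71/67 = 1650.4632 rpm, dir flips to −; running = −1650.4632
Stage 6 [29T→29T]: ω = 1650.4632×29/29 = 1650.4632 rpm, dir flips to +; running = +1650.4632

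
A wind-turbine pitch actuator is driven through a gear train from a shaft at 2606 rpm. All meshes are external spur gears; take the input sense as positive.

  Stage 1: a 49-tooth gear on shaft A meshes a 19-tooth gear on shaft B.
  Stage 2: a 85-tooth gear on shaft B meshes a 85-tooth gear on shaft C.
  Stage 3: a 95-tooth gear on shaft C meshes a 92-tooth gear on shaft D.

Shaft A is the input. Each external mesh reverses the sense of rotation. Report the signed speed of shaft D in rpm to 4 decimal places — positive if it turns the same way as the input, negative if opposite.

-6939.8913 rpm (opposite to input, |ω| = 6939.8913 rpm)

Stage 1 [49T→19T]: ω = 2606.0000×49/19 = 6720.7368 rpm, dir flips to −; running = −6720.7368
Stage 2 [85T→85T]: ω = 6720.7368×85/85 = 6720.7368 rpm, dir flips to +; running = +6720.7368
Stage 3 [95T→92T]: ω = 6720.7368×95/92 = 6939.8913 rpm, dir flips to −; running = −6939.8913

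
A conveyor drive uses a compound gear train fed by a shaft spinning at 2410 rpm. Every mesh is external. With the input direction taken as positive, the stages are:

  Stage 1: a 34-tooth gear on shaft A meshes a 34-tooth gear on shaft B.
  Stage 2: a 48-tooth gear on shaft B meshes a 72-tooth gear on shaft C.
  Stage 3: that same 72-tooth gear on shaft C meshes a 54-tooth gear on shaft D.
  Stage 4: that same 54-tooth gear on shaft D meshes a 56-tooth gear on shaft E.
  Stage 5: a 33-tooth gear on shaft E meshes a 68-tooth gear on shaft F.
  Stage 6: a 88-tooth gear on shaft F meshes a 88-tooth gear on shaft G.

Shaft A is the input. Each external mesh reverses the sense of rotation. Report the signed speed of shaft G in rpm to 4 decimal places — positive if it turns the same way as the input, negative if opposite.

+1002.4790 rpm (same as input, |ω| = 1002.4790 rpm)

Stage 1 [34T→34T]: ω = 2410.0000×34/34 = 2410.0000 rpm, dir flips to −; running = −2410.0000
Stage 2 [48T→72T]: ω = 2410.0000×48/72 = 1606.6667 rpm, dir flips to +; running = +1606.6667
Stage 3 [72T→54T]: ω = 1606.6667×72/54 = 2142.2222 rpm, dir flips to −; running = −2142.2222
Stage 4 [54T→56T]: ω = 2142.2222×54/56 = 2065.7143 rpm, dir flips to +; running = +2065.7143
Stage 5 [33T→68T]: ω = 2065.7143×33/68 = 1002.4790 rpm, dir flips to −; running = −1002.4790
Stage 6 [88T→88T]: ω = 1002.4790×88/88 = 1002.4790 rpm, dir flips to +; running = +1002.4790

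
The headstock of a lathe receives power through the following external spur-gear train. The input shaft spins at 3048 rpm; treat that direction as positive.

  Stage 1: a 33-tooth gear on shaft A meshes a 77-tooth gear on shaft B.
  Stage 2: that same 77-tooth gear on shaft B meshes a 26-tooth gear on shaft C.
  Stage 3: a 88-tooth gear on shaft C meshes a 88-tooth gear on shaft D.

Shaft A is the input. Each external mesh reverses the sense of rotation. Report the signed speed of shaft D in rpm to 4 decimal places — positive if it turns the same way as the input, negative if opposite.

-3868.6154 rpm (opposite to input, |ω| = 3868.6154 rpm)

Stage 1 [33T→77T]: ω = 3048.0000×33/77 = 1306.2857 rpm, dir flips to −; running = −1306.2857
Stage 2 [77T→26T]: ω = 1306.2857×77/26 = 3868.6154 rpm, dir flips to +; running = +3868.6154
Stage 3 [88T→88T]: ω = 3868.6154×88/88 = 3868.6154 rpm, dir flips to −; running = −3868.6154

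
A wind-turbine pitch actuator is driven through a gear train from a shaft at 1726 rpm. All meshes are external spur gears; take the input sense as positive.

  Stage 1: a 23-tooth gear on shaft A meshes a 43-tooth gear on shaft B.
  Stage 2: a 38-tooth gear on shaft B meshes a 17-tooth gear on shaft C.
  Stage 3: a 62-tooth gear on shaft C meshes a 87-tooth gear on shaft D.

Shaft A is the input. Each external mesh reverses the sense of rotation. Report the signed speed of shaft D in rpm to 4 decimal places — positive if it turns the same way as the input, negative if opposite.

-1470.6431 rpm (opposite to input, |ω| = 1470.6431 rpm)

Stage 1 [23T→43T]: ω = 1726.0000×23/43 = 923.2093 rpm, dir flips to −; running = −923.2093
Stage 2 [38T→17T]: ω = 923.2093×38/17 = 2063.6443 rpm, dir flips to +; running = +2063.6443
Stage 3 [62T→87T]: ω = 2063.6443×62/87 = 1470.6431 rpm, dir flips to −; running = −1470.6431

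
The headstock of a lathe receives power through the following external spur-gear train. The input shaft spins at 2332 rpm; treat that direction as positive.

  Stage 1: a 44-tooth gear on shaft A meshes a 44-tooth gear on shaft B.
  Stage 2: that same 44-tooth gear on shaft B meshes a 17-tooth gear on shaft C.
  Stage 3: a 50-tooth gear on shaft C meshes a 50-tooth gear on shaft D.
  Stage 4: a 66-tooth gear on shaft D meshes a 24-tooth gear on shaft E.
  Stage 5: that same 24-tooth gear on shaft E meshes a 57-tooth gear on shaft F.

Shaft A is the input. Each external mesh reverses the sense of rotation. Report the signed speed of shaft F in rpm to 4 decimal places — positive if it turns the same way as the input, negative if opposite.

-6988.7802 rpm (opposite to input, |ω| = 6988.7802 rpm)

Stage 1 [44T→44T]: ω = 2332.0000×44/44 = 2332.0000 rpm, dir flips to −; running = −2332.0000
Stage 2 [44T→17T]: ω = 2332.0000×44/17 = 6035.7647 rpm, dir flips to +; running = +6035.7647
Stage 3 [50T→50T]: ω = 6035.7647×50/50 = 6035.7647 rpm, dir flips to −; running = −6035.7647
Stage 4 [66T→24T]: ω = 6035.7647×66/24 = 16598.3529 rpm, dir flips to +; running = +16598.3529
Stage 5 [24T→57T]: ω = 16598.3529×24/57 = 6988.7802 rpm, dir flips to −; running = −6988.7802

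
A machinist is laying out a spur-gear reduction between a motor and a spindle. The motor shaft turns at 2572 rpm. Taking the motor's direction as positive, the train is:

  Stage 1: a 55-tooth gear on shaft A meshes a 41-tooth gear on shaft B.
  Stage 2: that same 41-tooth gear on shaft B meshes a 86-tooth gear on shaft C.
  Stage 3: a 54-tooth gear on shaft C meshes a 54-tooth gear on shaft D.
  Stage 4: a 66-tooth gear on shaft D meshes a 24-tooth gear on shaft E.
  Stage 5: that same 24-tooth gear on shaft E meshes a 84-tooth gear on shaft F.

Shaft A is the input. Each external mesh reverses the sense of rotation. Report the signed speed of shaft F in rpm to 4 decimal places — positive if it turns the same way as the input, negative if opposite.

Stage 1 [55T→41T]: ω = 2572.0000×55/41 = 3450.2439 rpm, dir flips to −; running = −3450.2439
Stage 2 [41T→86T]: ω = 3450.2439×41/86 = 1644.8837 rpm, dir flips to +; running = +1644.8837
Stage 3 [54T→54T]: ω = 1644.8837×54/54 = 1644.8837 rpm, dir flips to −; running = −1644.8837
Stage 4 [66T→24T]: ω = 1644.8837×66/24 = 4523.4302 rpm, dir flips to +; running = +4523.4302
Stage 5 [24T→84T]: ω = 4523.4302×24/84 = 1292.4086 rpm, dir flips to −; running = −1292.4086

-1292.4086 rpm (opposite to input, |ω| = 1292.4086 rpm)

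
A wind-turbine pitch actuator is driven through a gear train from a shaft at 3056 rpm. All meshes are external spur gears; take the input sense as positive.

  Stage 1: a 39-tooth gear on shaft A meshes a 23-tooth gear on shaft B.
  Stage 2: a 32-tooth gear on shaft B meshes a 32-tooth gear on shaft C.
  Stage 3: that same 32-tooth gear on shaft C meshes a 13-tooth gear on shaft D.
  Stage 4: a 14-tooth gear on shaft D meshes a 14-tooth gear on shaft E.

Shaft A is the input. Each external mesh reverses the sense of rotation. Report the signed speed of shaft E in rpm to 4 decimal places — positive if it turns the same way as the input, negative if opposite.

+12755.4783 rpm (same as input, |ω| = 12755.4783 rpm)

Stage 1 [39T→23T]: ω = 3056.0000×39/23 = 5181.9130 rpm, dir flips to −; running = −5181.9130
Stage 2 [32T→32T]: ω = 5181.9130×32/32 = 5181.9130 rpm, dir flips to +; running = +5181.9130
Stage 3 [32T→13T]: ω = 5181.9130×32/13 = 12755.4783 rpm, dir flips to −; running = −12755.4783
Stage 4 [14T→14T]: ω = 12755.4783×14/14 = 12755.4783 rpm, dir flips to +; running = +12755.4783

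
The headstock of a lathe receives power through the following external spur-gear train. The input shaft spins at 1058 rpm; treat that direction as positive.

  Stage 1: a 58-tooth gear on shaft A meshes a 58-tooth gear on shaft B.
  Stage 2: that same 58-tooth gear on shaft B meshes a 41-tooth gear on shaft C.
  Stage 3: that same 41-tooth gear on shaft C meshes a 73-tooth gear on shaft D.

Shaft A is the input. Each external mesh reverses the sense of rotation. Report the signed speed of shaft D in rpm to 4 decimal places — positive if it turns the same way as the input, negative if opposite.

-840.6027 rpm (opposite to input, |ω| = 840.6027 rpm)

Stage 1 [58T→58T]: ω = 1058.0000×58/58 = 1058.0000 rpm, dir flips to −; running = −1058.0000
Stage 2 [58T→41T]: ω = 1058.0000×58/41 = 1496.6829 rpm, dir flips to +; running = +1496.6829
Stage 3 [41T→73T]: ω = 1496.6829×41/73 = 840.6027 rpm, dir flips to −; running = −840.6027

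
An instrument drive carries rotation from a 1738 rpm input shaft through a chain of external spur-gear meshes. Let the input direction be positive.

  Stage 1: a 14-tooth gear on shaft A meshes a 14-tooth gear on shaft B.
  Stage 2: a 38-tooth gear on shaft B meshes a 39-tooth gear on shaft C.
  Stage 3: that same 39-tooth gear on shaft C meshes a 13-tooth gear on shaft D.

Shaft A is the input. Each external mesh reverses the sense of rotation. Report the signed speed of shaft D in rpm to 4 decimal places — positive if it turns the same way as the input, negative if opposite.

Stage 1 [14T→14T]: ω = 1738.0000×14/14 = 1738.0000 rpm, dir flips to −; running = −1738.0000
Stage 2 [38T→39T]: ω = 1738.0000×38/39 = 1693.4359 rpm, dir flips to +; running = +1693.4359
Stage 3 [39T→13T]: ω = 1693.4359×39/13 = 5080.3077 rpm, dir flips to −; running = −5080.3077

-5080.3077 rpm (opposite to input, |ω| = 5080.3077 rpm)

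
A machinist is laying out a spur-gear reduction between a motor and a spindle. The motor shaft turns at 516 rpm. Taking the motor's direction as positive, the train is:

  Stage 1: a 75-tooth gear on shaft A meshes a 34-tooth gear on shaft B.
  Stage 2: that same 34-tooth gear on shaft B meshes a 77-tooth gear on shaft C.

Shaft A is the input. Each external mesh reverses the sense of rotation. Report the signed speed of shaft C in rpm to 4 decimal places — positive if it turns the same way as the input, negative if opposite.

Stage 1 [75T→34T]: ω = 516.0000×75/34 = 1138.2353 rpm, dir flips to −; running = −1138.2353
Stage 2 [34T→77T]: ω = 1138.2353×34/77 = 502.5974 rpm, dir flips to +; running = +502.5974

+502.5974 rpm (same as input, |ω| = 502.5974 rpm)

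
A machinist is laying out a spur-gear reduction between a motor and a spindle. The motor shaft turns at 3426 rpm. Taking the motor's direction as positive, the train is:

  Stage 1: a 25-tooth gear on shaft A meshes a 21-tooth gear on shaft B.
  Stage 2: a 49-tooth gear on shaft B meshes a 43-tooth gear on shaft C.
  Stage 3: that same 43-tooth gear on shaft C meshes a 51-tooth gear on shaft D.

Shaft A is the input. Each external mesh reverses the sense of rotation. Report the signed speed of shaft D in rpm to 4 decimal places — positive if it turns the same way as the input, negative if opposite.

-3918.6275 rpm (opposite to input, |ω| = 3918.6275 rpm)

Stage 1 [25T→21T]: ω = 3426.0000×25/21 = 4078.5714 rpm, dir flips to −; running = −4078.5714
Stage 2 [49T→43T]: ω = 4078.5714×49/43 = 4647.6744 rpm, dir flips to +; running = +4647.6744
Stage 3 [43T→51T]: ω = 4647.6744×43/51 = 3918.6275 rpm, dir flips to −; running = −3918.6275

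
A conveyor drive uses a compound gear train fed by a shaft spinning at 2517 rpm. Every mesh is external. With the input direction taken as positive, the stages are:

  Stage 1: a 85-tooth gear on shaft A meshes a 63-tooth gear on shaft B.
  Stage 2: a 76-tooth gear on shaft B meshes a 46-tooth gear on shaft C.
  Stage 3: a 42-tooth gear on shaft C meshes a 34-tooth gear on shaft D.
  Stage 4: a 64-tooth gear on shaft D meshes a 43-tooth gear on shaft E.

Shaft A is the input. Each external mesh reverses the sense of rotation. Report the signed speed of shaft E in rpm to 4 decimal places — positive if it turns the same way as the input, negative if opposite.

+10315.7128 rpm (same as input, |ω| = 10315.7128 rpm)

Stage 1 [85T→63T]: ω = 2517.0000×85/63 = 3395.9524 rpm, dir flips to −; running = −3395.9524
Stage 2 [76T→46T]: ω = 3395.9524×76/46 = 5610.7039 rpm, dir flips to +; running = +5610.7039
Stage 3 [42T→34T]: ω = 5610.7039×42/34 = 6930.8696 rpm, dir flips to −; running = −6930.8696
Stage 4 [64T→43T]: ω = 6930.8696×64/43 = 10315.7128 rpm, dir flips to +; running = +10315.7128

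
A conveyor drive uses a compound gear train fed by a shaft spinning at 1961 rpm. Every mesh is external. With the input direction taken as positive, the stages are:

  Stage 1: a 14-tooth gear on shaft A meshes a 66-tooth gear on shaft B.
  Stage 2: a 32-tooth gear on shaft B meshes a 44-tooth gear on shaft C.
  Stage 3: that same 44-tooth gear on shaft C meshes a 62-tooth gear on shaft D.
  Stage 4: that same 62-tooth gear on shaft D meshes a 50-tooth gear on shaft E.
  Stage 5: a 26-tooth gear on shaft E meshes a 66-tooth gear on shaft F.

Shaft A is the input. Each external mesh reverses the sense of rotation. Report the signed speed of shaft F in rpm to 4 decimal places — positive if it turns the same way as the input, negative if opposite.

-104.8748 rpm (opposite to input, |ω| = 104.8748 rpm)

Stage 1 [14T→66T]: ω = 1961.0000×14/66 = 415.9697 rpm, dir flips to −; running = −415.9697
Stage 2 [32T→44T]: ω = 415.9697×32/44 = 302.5234 rpm, dir flips to +; running = +302.5234
Stage 3 [44T→62T]: ω = 302.5234×44/62 = 214.6940 rpm, dir flips to −; running = −214.6940
Stage 4 [62T→50T]: ω = 214.6940×62/50 = 266.2206 rpm, dir flips to +; running = +266.2206
Stage 5 [26T→66T]: ω = 266.2206×26/66 = 104.8748 rpm, dir flips to −; running = −104.8748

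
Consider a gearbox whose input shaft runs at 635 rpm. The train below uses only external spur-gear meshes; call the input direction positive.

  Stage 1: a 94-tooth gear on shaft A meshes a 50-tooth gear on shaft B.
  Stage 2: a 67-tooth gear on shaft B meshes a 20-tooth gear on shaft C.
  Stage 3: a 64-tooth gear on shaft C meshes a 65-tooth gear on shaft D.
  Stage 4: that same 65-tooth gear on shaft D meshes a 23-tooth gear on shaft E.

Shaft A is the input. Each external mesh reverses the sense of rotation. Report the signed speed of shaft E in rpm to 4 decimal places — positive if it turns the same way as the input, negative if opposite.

Stage 1 [94T→50T]: ω = 635.0000×94/50 = 1193.8000 rpm, dir flips to −; running = −1193.8000
Stage 2 [67T→20T]: ω = 1193.8000×67/20 = 3999.2300 rpm, dir flips to +; running = +3999.2300
Stage 3 [64T→65T]: ω = 3999.2300×64/65 = 3937.7034 rpm, dir flips to −; running = −3937.7034
Stage 4 [65T→23T]: ω = 3937.7034×65/23 = 11128.2922 rpm, dir flips to +; running = +11128.2922

+11128.2922 rpm (same as input, |ω| = 11128.2922 rpm)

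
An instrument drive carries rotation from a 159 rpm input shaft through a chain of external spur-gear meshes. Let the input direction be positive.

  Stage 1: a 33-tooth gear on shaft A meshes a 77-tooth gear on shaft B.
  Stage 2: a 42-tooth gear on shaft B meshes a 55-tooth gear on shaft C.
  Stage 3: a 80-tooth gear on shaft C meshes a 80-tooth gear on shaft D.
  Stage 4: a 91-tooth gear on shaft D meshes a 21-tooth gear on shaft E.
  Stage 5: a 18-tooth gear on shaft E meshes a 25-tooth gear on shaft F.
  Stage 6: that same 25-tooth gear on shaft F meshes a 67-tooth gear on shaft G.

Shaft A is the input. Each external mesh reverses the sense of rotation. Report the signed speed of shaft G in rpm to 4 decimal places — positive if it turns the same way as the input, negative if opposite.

Stage 1 [33T→77T]: ω = 159.0000×33/77 = 68.1429 rpm, dir flips to −; running = −68.1429
Stage 2 [42T→55T]: ω = 68.1429×42/55 = 52.0364 rpm, dir flips to +; running = +52.0364
Stage 3 [80T→80T]: ω = 52.0364×80/80 = 52.0364 rpm, dir flips to −; running = −52.0364
Stage 4 [91T→21T]: ω = 52.0364×91/21 = 225.4909 rpm, dir flips to +; running = +225.4909
Stage 5 [18T→25T]: ω = 225.4909×18/25 = 162.3535 rpm, dir flips to −; running = −162.3535
Stage 6 [25T→67T]: ω = 162.3535×25/67 = 60.5796 rpm, dir flips to +; running = +60.5796

+60.5796 rpm (same as input, |ω| = 60.5796 rpm)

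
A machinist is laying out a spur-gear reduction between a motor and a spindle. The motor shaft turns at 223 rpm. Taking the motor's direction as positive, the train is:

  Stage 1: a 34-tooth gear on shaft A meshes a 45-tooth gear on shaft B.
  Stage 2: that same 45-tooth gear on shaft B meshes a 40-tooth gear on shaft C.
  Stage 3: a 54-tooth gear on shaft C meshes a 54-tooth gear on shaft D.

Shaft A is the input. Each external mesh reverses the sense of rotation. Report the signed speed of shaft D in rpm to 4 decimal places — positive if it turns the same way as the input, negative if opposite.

-189.5500 rpm (opposite to input, |ω| = 189.5500 rpm)

Stage 1 [34T→45T]: ω = 223.0000×34/45 = 168.4889 rpm, dir flips to −; running = −168.4889
Stage 2 [45T→40T]: ω = 168.4889×45/40 = 189.5500 rpm, dir flips to +; running = +189.5500
Stage 3 [54T→54T]: ω = 189.5500×54/54 = 189.5500 rpm, dir flips to −; running = −189.5500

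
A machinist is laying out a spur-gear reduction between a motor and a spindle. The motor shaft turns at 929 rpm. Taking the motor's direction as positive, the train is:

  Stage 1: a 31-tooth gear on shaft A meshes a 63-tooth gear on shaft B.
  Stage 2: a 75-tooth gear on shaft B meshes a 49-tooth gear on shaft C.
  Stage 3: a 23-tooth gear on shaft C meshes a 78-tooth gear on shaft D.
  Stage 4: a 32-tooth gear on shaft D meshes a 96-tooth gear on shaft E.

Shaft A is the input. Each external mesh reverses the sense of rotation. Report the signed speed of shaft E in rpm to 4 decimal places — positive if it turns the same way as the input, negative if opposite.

Stage 1 [31T→63T]: ω = 929.0000×31/63 = 457.1270 rpm, dir flips to −; running = −457.1270
Stage 2 [75T→49T]: ω = 457.1270×75/49 = 699.6842 rpm, dir flips to +; running = +699.6842
Stage 3 [23T→78T]: ω = 699.6842×23/78 = 206.3171 rpm, dir flips to −; running = −206.3171
Stage 4 [32T→96T]: ω = 206.3171×32/96 = 68.7724 rpm, dir flips to +; running = +68.7724

+68.7724 rpm (same as input, |ω| = 68.7724 rpm)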